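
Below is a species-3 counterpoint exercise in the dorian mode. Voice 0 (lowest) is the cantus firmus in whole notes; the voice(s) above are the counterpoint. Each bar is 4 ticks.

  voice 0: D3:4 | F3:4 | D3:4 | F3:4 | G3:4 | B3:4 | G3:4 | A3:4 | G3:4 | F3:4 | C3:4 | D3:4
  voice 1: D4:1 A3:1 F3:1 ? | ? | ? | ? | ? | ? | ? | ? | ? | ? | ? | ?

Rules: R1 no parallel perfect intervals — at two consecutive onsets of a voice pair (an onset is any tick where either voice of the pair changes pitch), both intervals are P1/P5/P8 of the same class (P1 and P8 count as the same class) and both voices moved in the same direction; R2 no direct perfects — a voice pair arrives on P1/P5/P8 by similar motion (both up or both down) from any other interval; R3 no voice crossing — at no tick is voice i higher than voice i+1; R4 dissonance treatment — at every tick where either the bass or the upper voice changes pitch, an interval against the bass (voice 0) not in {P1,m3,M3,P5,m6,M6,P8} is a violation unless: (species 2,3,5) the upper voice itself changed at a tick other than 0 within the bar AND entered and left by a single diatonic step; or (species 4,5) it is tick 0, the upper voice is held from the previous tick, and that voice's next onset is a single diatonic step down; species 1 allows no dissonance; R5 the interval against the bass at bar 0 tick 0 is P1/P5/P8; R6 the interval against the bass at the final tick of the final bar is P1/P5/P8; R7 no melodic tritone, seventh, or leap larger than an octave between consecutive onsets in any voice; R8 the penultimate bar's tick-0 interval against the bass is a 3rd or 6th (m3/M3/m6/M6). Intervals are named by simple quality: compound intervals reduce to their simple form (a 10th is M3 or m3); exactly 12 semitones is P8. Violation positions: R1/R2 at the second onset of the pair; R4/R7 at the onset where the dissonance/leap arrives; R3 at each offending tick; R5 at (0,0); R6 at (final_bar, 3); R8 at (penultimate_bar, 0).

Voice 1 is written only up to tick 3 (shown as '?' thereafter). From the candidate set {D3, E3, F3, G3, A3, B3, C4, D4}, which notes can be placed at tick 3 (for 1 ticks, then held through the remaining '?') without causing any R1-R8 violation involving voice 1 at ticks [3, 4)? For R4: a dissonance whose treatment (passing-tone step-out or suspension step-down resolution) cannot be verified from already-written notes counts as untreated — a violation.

{A3, D3, D4, F3}

D3: legal
E3: violates R4
F3: legal
G3: violates R4
A3: legal
B3: violates R7
C4: violates R4
D4: legal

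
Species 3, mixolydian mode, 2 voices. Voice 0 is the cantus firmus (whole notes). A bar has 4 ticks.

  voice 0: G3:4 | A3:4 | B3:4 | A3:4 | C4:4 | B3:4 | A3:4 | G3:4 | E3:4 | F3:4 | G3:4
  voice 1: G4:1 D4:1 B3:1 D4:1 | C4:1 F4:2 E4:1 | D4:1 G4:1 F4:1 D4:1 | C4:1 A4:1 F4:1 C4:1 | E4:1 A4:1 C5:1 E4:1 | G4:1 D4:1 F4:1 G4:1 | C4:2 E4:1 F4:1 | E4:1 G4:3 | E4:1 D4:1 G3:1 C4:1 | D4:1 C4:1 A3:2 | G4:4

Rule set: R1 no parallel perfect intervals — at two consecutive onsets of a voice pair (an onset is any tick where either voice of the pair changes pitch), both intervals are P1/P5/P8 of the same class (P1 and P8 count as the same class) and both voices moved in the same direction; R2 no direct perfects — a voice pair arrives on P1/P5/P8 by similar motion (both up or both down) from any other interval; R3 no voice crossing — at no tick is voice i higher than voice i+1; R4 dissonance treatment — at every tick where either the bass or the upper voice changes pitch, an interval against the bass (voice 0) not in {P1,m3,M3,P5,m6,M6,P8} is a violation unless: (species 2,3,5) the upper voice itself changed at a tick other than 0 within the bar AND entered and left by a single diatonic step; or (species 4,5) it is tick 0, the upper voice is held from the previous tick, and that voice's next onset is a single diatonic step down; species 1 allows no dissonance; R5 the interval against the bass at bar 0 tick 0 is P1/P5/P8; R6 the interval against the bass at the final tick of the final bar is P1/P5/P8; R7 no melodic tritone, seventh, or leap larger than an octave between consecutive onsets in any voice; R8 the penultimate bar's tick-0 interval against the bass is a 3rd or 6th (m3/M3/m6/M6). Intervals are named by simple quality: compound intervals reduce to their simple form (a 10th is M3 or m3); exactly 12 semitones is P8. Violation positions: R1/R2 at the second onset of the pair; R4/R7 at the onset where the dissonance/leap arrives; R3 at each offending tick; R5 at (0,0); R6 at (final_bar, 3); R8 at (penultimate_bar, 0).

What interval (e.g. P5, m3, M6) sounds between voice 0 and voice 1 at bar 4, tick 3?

M3

voice 0=C4 voice 1=E4 -> M3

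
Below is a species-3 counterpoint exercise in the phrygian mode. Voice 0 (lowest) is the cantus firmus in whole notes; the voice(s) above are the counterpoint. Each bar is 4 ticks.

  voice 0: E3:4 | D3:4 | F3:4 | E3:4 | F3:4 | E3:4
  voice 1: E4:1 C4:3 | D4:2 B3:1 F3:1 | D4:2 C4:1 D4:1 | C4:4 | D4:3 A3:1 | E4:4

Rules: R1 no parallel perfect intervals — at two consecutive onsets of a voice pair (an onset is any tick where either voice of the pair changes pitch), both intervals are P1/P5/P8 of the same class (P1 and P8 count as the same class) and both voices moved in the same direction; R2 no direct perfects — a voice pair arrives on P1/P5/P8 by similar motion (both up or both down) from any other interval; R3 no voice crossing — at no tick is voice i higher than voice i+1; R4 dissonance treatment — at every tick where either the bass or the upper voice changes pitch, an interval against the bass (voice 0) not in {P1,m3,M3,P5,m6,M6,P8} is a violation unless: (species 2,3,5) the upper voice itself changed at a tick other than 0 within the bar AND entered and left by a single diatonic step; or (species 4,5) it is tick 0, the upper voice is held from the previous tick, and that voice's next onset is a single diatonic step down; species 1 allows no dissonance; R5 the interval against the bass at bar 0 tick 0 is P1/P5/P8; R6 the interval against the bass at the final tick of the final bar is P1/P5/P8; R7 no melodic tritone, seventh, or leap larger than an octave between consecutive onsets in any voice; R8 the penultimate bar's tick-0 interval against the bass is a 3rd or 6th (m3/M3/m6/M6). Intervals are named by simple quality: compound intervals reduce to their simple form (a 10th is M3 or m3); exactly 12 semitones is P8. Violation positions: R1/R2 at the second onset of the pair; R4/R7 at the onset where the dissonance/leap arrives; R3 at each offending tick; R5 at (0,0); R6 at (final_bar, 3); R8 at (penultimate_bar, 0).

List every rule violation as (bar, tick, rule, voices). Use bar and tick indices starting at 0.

bar 0: v0=E3 v1=E4 downbeat P8
bar 1: v0=D3 v1=D4 downbeat P8
bar 2: v0=F3 v1=D4 downbeat M6
bar 3: v0=E3 v1=C4 downbeat m6
bar 4: v0=F3 v1=D4 downbeat M6
bar 5: v0=E3 v1=E4 downbeat P8
  -> R7 @ bar 1 tick 3 v(1,): B3->F3 leap 6st

(1, 3, R7, (1,))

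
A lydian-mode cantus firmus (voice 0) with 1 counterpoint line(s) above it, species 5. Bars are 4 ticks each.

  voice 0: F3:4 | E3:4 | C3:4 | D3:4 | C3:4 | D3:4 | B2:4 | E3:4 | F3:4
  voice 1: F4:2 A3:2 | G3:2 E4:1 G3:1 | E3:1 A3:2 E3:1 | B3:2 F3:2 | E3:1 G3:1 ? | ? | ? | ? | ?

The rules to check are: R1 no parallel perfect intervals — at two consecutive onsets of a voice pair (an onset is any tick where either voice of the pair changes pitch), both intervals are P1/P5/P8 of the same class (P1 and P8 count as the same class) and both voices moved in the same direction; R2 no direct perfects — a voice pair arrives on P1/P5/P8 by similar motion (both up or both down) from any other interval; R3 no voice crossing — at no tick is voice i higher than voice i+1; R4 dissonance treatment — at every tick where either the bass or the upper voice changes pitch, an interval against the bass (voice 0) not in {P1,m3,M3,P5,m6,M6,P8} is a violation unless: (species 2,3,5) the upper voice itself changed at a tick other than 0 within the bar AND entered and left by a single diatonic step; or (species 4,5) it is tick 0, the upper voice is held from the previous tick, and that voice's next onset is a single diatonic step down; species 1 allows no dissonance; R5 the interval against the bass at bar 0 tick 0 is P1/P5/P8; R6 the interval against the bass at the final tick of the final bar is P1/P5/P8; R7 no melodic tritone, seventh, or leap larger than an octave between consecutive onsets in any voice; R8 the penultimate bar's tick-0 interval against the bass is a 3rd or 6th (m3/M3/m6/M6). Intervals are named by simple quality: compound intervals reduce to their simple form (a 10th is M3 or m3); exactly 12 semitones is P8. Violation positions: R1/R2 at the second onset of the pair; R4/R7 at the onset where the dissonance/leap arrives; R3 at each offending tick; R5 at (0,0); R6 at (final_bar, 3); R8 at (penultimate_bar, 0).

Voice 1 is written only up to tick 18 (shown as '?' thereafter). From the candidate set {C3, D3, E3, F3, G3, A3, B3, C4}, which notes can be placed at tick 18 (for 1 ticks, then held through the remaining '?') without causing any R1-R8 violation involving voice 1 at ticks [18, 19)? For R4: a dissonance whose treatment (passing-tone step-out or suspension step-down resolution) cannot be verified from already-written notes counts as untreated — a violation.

C3: legal
D3: violates R4
E3: legal
F3: violates R4
G3: legal
A3: legal
B3: violates R4
C4: legal

{A3, C3, C4, E3, G3}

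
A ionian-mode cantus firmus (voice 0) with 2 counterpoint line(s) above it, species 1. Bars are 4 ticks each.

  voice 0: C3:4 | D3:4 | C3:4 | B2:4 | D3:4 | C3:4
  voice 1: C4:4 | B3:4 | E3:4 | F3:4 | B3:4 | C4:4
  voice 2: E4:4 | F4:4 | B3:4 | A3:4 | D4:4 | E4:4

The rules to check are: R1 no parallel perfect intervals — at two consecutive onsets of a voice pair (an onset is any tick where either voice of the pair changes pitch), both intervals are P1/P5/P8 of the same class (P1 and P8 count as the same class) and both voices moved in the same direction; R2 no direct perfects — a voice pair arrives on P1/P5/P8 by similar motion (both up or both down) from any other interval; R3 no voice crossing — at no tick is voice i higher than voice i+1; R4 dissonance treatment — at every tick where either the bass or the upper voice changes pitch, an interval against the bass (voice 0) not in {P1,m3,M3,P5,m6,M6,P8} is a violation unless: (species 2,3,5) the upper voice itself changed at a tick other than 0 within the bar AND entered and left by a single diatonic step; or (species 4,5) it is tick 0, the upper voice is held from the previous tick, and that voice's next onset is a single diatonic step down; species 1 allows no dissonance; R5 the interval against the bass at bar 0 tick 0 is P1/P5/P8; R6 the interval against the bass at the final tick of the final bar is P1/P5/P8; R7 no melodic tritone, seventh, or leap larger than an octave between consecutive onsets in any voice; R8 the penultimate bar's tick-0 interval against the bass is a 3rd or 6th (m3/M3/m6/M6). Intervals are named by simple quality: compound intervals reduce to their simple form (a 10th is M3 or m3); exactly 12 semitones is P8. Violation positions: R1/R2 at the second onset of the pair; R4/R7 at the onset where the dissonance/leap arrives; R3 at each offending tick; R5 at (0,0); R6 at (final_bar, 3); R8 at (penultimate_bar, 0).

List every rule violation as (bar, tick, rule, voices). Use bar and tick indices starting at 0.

bar 0: v0=C3 v1=C4 v2=E4 downbeat M3
bar 1: v0=D3 v1=B3 v2=F4 downbeat m3
bar 2: v0=C3 v1=E3 v2=B3 downbeat M7
bar 3: v0=B2 v1=F3 v2=A3 downbeat m7
bar 4: v0=D3 v1=B3 v2=D4 downbeat P8
bar 5: v0=C3 v1=C4 v2=E4 downbeat M3
  -> R5 @ bar 0 tick 0 v(0, 2): opens on M3
  -> R2 @ bar 2 tick 0 v(1, 2): B3/F4 TT -> E3/B3 P5 similar
  -> R4 @ bar 2 tick 0 v(0, 2): C3/B3 M7 untreated
  -> R7 @ bar 2 tick 0 v(2,): F4->B3 leap 6st
  -> R4 @ bar 3 tick 0 v(0, 1): B2/F3 TT untreated
  -> R4 @ bar 3 tick 0 v(0, 2): B2/A3 m7 untreated
  -> R2 @ bar 4 tick 0 v(0, 2): B2/A3 m7 -> D3/D4 P8 similar
  -> R7 @ bar 4 tick 0 v(1,): F3->B3 leap 6st
  -> R8 @ bar 4 tick 0 v(0, 2): penult P8 not 3rd/6th
  -> R6 @ bar 5 tick 3 v(0, 2): closes on M3

(0, 0, R5, (0, 2))
(2, 0, R2, (1, 2))
(2, 0, R4, (0, 2))
(2, 0, R7, (2,))
(3, 0, R4, (0, 1))
(3, 0, R4, (0, 2))
(4, 0, R2, (0, 2))
(4, 0, R7, (1,))
(4, 0, R8, (0, 2))
(5, 3, R6, (0, 2))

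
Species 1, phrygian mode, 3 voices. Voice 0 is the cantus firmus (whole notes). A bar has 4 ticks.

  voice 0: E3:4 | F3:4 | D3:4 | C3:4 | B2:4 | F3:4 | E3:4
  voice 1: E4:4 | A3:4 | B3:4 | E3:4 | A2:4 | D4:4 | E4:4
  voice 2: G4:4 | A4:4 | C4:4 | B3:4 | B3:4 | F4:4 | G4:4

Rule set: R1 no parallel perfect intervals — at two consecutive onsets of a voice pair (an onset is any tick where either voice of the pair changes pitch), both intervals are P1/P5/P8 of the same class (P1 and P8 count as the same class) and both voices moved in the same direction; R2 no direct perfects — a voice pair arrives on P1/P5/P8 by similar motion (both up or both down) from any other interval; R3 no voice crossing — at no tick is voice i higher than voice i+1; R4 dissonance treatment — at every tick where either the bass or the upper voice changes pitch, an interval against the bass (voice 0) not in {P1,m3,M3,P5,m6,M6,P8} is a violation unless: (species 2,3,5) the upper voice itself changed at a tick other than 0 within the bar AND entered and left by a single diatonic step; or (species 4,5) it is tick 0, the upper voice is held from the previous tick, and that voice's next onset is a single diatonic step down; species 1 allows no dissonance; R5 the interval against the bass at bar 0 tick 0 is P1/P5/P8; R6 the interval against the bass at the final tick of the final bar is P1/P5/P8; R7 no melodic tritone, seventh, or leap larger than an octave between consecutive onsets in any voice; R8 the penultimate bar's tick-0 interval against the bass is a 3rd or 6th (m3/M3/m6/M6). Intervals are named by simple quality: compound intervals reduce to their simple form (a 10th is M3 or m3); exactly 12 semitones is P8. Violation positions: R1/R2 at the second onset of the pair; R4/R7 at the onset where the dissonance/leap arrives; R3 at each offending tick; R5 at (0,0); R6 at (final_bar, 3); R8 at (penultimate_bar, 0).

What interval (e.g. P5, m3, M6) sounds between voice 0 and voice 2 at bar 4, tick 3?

voice 0=B2 voice 2=B3 -> P8

P8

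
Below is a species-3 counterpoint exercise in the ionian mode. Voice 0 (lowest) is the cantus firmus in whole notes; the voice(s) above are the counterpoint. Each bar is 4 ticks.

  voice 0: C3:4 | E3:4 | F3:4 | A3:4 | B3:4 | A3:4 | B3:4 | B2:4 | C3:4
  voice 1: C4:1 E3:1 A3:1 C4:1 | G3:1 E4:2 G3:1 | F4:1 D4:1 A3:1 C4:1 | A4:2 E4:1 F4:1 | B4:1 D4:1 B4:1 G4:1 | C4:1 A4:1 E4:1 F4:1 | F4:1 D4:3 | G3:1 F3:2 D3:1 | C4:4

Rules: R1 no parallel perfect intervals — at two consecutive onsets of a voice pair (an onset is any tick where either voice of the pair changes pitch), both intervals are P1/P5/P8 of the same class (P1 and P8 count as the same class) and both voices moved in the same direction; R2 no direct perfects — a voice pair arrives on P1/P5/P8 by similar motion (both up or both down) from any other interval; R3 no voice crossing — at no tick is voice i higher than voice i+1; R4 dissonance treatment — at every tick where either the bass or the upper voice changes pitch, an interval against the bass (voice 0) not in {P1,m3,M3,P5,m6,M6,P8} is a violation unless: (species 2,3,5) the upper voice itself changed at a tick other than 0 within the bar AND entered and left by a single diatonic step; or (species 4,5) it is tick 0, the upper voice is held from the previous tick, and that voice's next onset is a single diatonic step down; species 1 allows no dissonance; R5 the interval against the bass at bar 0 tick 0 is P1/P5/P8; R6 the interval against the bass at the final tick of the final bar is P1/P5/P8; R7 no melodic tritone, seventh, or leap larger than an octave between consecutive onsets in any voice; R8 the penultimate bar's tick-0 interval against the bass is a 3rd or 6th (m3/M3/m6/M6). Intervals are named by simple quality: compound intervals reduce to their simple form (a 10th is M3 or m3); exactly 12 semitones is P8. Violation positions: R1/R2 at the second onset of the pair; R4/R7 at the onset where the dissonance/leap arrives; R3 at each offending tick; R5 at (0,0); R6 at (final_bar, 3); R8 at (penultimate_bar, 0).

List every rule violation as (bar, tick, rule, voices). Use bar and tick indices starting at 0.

bar 0: v0=C3 v1=C4 downbeat P8
bar 1: v0=E3 v1=G3 downbeat m3
bar 2: v0=F3 v1=F4 downbeat P8
bar 3: v0=A3 v1=A4 downbeat P8
bar 4: v0=B3 v1=B4 downbeat P8
bar 5: v0=A3 v1=C4 downbeat m3
bar 6: v0=B3 v1=F4 downbeat TT
bar 7: v0=B2 v1=G3 downbeat m6
bar 8: v0=C3 v1=C4 downbeat P8
  -> R2 @ bar 2 tick 0 v(0, 1): E3/G3 m3 -> F3/F4 P8 similar
  -> R7 @ bar 2 tick 0 v(1,): G3->F4 leap 10st
  -> R2 @ bar 3 tick 0 v(0, 1): F3/C4 P5 -> A3/A4 P8 similar
  -> R2 @ bar 4 tick 0 v(0, 1): A3/F4 m6 -> B3/B4 P8 similar
  -> R7 @ bar 4 tick 0 v(1,): F4->B4 leap 6st
  -> R4 @ bar 6 tick 0 v(0, 1): B3/F4 TT untreated
  -> R4 @ bar 7 tick 1 v(0, 1): B2/F3 TT untreated
  -> R2 @ bar 8 tick 0 v(0, 1): B2/D3 m3 -> C3/C4 P8 similar
  -> R7 @ bar 8 tick 0 v(1,): D3->C4 leap 10st

(2, 0, R2, (0, 1))
(2, 0, R7, (1,))
(3, 0, R2, (0, 1))
(4, 0, R2, (0, 1))
(4, 0, R7, (1,))
(6, 0, R4, (0, 1))
(7, 1, R4, (0, 1))
(8, 0, R2, (0, 1))
(8, 0, R7, (1,))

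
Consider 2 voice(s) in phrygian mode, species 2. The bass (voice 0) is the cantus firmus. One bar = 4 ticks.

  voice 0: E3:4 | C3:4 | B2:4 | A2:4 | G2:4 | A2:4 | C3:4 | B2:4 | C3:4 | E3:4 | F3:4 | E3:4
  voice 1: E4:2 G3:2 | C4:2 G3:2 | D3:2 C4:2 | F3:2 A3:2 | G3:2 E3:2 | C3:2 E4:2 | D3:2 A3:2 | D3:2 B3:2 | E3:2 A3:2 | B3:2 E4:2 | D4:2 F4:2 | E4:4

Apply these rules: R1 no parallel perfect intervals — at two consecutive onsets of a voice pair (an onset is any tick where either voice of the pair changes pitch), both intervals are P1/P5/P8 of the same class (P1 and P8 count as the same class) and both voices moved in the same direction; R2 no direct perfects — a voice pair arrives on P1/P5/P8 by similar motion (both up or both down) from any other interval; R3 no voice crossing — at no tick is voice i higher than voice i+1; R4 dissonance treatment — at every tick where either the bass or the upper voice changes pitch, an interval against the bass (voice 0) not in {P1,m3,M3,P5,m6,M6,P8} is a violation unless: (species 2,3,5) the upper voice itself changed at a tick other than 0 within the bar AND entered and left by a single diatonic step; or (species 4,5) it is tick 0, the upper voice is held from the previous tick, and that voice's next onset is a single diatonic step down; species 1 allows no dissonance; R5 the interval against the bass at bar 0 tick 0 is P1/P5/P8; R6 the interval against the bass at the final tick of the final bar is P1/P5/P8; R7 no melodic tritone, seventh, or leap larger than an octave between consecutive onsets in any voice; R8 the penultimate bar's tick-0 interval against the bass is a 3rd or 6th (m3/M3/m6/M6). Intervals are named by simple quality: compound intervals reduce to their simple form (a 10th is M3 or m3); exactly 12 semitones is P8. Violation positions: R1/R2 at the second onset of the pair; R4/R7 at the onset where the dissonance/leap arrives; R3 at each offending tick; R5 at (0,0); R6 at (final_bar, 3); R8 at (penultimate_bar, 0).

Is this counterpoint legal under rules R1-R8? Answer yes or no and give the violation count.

No (8 violations)

bar 0: v0=E3 v1=E4 (P8)
bar 1: v0=C3 v1=C4 (P8)
bar 2: v0=B2 v1=D3 (m3)
bar 3: v0=A2 v1=F3 (m6)
bar 4: v0=G2 v1=G3 (P8)
bar 5: v0=A2 v1=C3 (m3)
bar 6: v0=C3 v1=D3 (M2)
bar 7: v0=B2 v1=D3 (m3)
bar 8: v0=C3 v1=E3 (M3)
bar 9: v0=E3 v1=B3 (P5)
bar 10: v0=F3 v1=D4 (M6)
bar 11: v0=E3 v1=E4 (P8)
  R4 @ bar2.2: B2/C4 m2 untreated
  R7 @ bar2.2: D3->C4 leap 10st
  R1 @ bar4.0: A2/A3 P8 -> G2/G3 P8 similar
  R7 @ bar5.2: C3->E4 leap 16st
  R4 @ bar6.0: C3/D3 M2 untreated
  R7 @ bar6.0: E4->D3 leap 14st
  R2 @ bar9.0: C3/A3 M6 -> E3/B3 P5 similar
  R1 @ bar11.0: F3/F4 P8 -> E3/E4 P8 similar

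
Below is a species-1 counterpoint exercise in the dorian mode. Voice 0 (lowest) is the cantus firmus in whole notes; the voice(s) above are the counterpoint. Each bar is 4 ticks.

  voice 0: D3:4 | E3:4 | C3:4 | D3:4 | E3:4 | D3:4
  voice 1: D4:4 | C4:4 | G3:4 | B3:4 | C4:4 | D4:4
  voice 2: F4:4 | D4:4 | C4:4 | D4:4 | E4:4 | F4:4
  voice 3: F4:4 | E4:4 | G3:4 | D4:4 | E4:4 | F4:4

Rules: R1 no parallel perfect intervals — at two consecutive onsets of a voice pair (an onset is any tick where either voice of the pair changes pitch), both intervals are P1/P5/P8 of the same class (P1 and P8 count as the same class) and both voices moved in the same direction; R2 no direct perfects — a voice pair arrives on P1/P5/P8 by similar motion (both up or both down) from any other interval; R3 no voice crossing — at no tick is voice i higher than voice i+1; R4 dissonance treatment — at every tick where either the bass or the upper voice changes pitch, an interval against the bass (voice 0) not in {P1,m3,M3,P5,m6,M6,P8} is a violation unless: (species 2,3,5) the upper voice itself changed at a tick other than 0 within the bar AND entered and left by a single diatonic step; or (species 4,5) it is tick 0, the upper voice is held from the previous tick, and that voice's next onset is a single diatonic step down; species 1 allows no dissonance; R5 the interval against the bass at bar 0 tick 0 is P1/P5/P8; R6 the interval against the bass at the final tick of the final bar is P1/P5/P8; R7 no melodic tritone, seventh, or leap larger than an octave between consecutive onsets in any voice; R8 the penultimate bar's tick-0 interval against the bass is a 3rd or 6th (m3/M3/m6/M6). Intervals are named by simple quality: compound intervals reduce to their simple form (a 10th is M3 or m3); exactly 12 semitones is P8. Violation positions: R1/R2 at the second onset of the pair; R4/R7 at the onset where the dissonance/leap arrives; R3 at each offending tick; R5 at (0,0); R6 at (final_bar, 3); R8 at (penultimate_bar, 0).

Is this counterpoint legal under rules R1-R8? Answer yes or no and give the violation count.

bar 0: v0=D3 v1=D4 v2=F4 v3=F4 (m3)
bar 1: v0=E3 v1=C4 v2=D4 v3=E4 (P8)
bar 2: v0=C3 v1=G3 v2=C4 v3=G3 (P5)
bar 3: v0=D3 v1=B3 v2=D4 v3=D4 (P8)
bar 4: v0=E3 v1=C4 v2=E4 v3=E4 (P8)
bar 5: v0=D3 v1=D4 v2=F4 v3=F4 (m3)
  R5 @ bar0.0: opens on m3
  R5 @ bar0.0: opens on m3
  R4 @ bar1.0: E3/D4 m7 untreated
  R2 @ bar2.0: E3/C4 m6 -> C3/G3 P5 similar
  R2 @ bar2.0: E3/D4 m7 -> C3/C4 P8 similar
  R2 @ bar2.0: E3/E4 P8 -> C3/G3 P5 similar
  R2 @ bar2.0: C4/E4 M3 -> G3/G3 P1 similar
  R3 @ bar2.0: C4 above G3
  R3 @ bar2.1: C4 above G3
  R3 @ bar2.2: C4 above G3
  R3 @ bar2.3: C4 above G3
  R1 @ bar3.0: C3/C4 P8 -> D3/D4 P8 similar
  R2 @ bar3.0: C3/G3 P5 -> D3/D4 P8 similar
  R2 @ bar3.0: C4/G3 P4 -> D4/D4 P1 similar
  R1 @ bar4.0: D3/D4 P8 -> E3/E4 P8 similar
  R1 @ bar4.0: D3/D4 P8 -> E3/E4 P8 similar
  R1 @ bar4.0: D4/D4 P1 -> E4/E4 P1 similar
  R8 @ bar4.0: penult P8 not 3rd/6th
  R8 @ bar4.0: penult P8 not 3rd/6th
  R1 @ bar5.0: E4/E4 P1 -> F4/F4 P1 similar
  R6 @ bar5.3: closes on m3
  R6 @ bar5.3: closes on m3

No (22 violations)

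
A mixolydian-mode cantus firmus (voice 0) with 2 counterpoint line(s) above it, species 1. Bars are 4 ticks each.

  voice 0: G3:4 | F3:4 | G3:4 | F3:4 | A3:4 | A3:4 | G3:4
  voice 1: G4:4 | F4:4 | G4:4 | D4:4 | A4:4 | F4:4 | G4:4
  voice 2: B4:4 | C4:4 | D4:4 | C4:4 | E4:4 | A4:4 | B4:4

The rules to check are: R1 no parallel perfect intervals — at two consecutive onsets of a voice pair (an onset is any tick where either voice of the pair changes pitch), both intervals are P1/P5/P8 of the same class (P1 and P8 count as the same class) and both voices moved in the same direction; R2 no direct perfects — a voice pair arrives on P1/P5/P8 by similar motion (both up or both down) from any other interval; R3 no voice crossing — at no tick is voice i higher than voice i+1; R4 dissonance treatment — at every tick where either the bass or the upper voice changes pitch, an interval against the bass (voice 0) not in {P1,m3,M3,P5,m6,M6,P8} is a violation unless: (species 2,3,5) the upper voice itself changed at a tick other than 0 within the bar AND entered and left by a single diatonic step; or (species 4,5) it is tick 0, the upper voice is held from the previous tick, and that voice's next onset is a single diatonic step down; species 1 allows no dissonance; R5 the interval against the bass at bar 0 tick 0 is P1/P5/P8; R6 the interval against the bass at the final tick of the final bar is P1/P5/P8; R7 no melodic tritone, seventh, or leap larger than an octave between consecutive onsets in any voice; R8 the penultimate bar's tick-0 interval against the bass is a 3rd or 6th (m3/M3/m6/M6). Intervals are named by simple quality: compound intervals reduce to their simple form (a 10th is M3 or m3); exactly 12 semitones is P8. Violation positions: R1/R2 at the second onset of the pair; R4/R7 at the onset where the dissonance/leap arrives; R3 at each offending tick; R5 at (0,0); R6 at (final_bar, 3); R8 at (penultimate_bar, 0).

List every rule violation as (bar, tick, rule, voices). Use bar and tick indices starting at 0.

bar 0: v0=G3 v1=G4 v2=B4 downbeat M3
bar 1: v0=F3 v1=F4 v2=C4 downbeat P5
bar 2: v0=G3 v1=G4 v2=D4 downbeat P5
bar 3: v0=F3 v1=D4 v2=C4 downbeat P5
bar 4: v0=A3 v1=A4 v2=E4 downbeat P5
bar 5: v0=A3 v1=F4 v2=A4 downbeat P8
bar 6: v0=G3 v1=G4 v2=B4 downbeat M3
  -> R5 @ bar 0 tick 0 v(0, 2): opens on M3
  -> R1 @ bar 1 tick 0 v(0, 1): G3/G4 P8 -> F3/F4 P8 similar
  -> R2 @ bar 1 tick 0 v(0, 2): G3/B4 M3 -> F3/C4 P5 similar
  -> R3 @ bar 1 tick 0 v(1, 2): F4 above C4
  -> R7 @ bar 1 tick 0 v(2,): B4->C4 leap 11st
  -> R3 @ bar 1 tick 1 v(1, 2): F4 above C4
  -> R3 @ bar 1 tick 2 v(1, 2): F4 above C4
  -> R3 @ bar 1 tick 3 v(1, 2): F4 above C4
  -> R1 @ bar 2 tick 0 v(0, 1): F3/F4 P8 -> G3/G4 P8 similar
  -> R1 @ bar 2 tick 0 v(0, 2): F3/C4 P5 -> G3/D4 P5 similar
  -> R3 @ bar 2 tick 0 v(1, 2): G4 above D4
  -> R3 @ bar 2 tick 1 v(1, 2): G4 above D4
  -> R3 @ bar 2 tick 2 v(1, 2): G4 above D4
  -> R3 @ bar 2 tick 3 v(1, 2): G4 above D4
  -> R1 @ bar 3 tick 0 v(0, 2): G3/D4 P5 -> F3/C4 P5 similar
  -> R3 @ bar 3 tick 0 v(1, 2): D4 above C4
  -> R3 @ bar 3 tick 1 v(1, 2): D4 above C4
  -> R3 @ bar 3 tick 2 v(1, 2): D4 above C4
  -> R3 @ bar 3 tick 3 v(1, 2): D4 above C4
  -> R1 @ bar 4 tick 0 v(0, 2): F3/C4 P5 -> A3/E4 P5 similar
  -> R2 @ bar 4 tick 0 v(0, 1): F3/D4 M6 -> A3/A4 P8 similar
  -> R3 @ bar 4 tick 0 v(1, 2): A4 above E4
  -> R3 @ bar 4 tick 1 v(1, 2): A4 above E4
  -> R3 @ bar 4 tick 2 v(1, 2): A4 above E4
  -> R3 @ bar 4 tick 3 v(1, 2): A4 above E4
  -> R8 @ bar 5 tick 0 v(0, 2): penult P8 not 3rd/6th
  -> R6 @ bar 6 tick 3 v(0, 2): closes on M3

(0, 0, R5, (0, 2))
(1, 0, R1, (0, 1))
(1, 0, R2, (0, 2))
(1, 0, R3, (1, 2))
(1, 0, R7, (2,))
(1, 1, R3, (1, 2))
(1, 2, R3, (1, 2))
(1, 3, R3, (1, 2))
(2, 0, R1, (0, 1))
(2, 0, R1, (0, 2))
(2, 0, R3, (1, 2))
(2, 1, R3, (1, 2))
(2, 2, R3, (1, 2))
(2, 3, R3, (1, 2))
(3, 0, R1, (0, 2))
(3, 0, R3, (1, 2))
(3, 1, R3, (1, 2))
(3, 2, R3, (1, 2))
(3, 3, R3, (1, 2))
(4, 0, R1, (0, 2))
(4, 0, R2, (0, 1))
(4, 0, R3, (1, 2))
(4, 1, R3, (1, 2))
(4, 2, R3, (1, 2))
(4, 3, R3, (1, 2))
(5, 0, R8, (0, 2))
(6, 3, R6, (0, 2))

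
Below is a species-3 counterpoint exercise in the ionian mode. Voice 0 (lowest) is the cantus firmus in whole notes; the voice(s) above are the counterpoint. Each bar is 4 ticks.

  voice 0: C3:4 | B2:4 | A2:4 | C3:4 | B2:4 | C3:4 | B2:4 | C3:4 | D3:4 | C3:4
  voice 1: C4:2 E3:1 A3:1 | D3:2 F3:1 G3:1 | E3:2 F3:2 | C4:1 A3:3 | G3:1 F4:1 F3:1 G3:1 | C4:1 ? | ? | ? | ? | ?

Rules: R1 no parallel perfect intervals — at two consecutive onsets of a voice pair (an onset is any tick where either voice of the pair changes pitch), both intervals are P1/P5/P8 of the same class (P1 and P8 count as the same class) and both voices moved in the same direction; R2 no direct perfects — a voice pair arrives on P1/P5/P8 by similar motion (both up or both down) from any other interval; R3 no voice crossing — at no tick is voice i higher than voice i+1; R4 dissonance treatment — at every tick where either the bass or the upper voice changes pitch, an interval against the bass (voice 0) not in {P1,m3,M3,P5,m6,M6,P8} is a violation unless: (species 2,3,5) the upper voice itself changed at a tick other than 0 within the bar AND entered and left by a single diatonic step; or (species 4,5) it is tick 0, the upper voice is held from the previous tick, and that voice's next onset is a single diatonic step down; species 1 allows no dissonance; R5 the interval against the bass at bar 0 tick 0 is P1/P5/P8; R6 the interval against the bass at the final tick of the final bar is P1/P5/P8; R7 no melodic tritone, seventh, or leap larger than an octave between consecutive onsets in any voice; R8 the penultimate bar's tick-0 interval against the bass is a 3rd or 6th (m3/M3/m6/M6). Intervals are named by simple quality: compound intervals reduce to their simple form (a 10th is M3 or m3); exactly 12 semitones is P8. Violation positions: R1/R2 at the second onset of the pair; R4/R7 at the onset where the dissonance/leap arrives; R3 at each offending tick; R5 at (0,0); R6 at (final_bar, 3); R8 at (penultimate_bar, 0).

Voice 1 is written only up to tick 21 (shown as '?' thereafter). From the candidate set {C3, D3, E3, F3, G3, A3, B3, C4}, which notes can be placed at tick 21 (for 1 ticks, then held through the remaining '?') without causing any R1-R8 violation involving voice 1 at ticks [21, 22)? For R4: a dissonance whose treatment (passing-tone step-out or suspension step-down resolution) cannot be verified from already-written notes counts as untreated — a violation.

{A3, C3, C4, E3, G3}

C3: legal
D3: violates R4,R7
E3: legal
F3: violates R4
G3: legal
A3: legal
B3: violates R4
C4: legal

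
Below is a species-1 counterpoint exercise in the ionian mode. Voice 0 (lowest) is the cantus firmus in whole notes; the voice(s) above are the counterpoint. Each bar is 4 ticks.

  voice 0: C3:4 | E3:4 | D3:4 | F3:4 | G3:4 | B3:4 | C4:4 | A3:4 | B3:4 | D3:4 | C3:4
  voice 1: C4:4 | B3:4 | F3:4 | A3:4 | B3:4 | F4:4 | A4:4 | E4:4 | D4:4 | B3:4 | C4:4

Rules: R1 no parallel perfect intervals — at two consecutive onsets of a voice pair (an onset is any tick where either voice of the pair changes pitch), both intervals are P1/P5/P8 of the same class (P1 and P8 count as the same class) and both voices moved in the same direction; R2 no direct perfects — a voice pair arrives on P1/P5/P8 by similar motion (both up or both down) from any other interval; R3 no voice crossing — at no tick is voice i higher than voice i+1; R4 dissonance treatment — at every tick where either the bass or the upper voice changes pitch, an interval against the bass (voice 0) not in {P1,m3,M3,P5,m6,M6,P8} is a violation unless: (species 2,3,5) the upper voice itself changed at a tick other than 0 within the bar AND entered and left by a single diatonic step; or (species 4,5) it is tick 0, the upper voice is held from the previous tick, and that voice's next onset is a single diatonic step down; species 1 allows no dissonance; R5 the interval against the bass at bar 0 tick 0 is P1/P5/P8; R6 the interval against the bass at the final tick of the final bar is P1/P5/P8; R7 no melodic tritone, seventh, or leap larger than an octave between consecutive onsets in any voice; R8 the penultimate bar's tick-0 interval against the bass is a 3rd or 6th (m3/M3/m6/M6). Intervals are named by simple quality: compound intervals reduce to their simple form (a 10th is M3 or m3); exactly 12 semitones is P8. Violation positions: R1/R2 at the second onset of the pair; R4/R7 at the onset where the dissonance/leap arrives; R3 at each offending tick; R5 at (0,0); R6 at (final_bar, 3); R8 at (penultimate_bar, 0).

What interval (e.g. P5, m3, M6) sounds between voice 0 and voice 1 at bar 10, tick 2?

P8

voice 0=C3 voice 1=C4 -> P8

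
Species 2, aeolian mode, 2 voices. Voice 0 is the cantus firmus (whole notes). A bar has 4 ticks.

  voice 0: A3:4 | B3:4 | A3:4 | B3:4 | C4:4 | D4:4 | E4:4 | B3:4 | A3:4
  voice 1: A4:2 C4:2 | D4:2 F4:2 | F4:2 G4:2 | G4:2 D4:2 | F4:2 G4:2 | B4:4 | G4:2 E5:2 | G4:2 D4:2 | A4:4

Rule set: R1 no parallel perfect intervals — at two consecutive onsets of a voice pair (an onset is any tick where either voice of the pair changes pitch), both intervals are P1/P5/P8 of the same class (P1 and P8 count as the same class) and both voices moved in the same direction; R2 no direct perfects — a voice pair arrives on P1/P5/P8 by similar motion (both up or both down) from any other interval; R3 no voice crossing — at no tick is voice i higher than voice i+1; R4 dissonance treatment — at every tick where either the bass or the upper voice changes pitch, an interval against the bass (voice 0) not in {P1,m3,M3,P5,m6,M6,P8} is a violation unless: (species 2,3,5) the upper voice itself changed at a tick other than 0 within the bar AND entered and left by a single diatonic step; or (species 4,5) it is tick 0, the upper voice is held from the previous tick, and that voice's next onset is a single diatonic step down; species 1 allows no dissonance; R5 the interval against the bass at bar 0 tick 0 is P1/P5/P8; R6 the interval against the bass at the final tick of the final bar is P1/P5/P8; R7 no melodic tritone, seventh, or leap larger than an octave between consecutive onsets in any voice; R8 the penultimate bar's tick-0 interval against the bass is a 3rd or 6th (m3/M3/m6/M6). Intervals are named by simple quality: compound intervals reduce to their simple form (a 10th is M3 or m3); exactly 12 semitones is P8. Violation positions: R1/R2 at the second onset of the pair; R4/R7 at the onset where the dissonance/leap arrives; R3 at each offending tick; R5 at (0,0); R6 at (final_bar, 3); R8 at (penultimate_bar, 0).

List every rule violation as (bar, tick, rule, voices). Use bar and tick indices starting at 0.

(1, 2, R4, (0, 1))
(2, 2, R4, (0, 1))
(4, 0, R4, (0, 1))

bar 0: v0=A3 v1=A4 downbeat P8
bar 1: v0=B3 v1=D4 downbeat m3
bar 2: v0=A3 v1=F4 downbeat m6
bar 3: v0=B3 v1=G4 downbeat m6
bar 4: v0=C4 v1=F4 downbeat P4
bar 5: v0=D4 v1=B4 downbeat M6
bar 6: v0=E4 v1=G4 downbeat m3
bar 7: v0=B3 v1=G4 downbeat m6
bar 8: v0=A3 v1=A4 downbeat P8
  -> R4 @ bar 1 tick 2 v(0, 1): B3/F4 TT untreated
  -> R4 @ bar 2 tick 2 v(0, 1): A3/G4 m7 untreated
  -> R4 @ bar 4 tick 0 v(0, 1): C4/F4 P4 untreated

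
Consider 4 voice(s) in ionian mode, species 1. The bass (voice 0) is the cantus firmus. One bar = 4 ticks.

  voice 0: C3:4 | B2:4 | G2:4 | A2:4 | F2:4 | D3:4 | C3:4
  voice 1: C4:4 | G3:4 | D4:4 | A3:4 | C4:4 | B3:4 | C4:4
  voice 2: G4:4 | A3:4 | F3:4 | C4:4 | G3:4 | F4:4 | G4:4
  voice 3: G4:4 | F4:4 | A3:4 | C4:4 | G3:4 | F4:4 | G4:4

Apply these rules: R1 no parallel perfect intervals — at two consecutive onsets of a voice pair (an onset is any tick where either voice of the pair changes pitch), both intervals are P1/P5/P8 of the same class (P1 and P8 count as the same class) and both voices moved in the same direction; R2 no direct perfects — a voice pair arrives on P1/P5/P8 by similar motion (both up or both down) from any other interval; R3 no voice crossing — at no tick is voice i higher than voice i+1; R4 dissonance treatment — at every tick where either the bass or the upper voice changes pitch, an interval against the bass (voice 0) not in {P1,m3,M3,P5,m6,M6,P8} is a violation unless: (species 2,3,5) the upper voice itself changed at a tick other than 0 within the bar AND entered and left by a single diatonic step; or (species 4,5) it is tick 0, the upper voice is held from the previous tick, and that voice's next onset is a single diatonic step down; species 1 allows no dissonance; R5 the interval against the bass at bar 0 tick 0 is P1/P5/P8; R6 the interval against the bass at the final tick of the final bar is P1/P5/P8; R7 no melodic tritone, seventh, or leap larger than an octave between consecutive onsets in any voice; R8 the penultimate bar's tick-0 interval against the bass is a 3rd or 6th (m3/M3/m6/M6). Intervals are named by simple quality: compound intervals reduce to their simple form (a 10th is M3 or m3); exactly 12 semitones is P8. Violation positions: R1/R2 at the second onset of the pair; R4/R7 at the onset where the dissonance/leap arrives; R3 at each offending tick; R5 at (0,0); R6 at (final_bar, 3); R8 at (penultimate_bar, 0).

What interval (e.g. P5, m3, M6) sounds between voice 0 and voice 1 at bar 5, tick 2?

M6

voice 0=D3 voice 1=B3 -> M6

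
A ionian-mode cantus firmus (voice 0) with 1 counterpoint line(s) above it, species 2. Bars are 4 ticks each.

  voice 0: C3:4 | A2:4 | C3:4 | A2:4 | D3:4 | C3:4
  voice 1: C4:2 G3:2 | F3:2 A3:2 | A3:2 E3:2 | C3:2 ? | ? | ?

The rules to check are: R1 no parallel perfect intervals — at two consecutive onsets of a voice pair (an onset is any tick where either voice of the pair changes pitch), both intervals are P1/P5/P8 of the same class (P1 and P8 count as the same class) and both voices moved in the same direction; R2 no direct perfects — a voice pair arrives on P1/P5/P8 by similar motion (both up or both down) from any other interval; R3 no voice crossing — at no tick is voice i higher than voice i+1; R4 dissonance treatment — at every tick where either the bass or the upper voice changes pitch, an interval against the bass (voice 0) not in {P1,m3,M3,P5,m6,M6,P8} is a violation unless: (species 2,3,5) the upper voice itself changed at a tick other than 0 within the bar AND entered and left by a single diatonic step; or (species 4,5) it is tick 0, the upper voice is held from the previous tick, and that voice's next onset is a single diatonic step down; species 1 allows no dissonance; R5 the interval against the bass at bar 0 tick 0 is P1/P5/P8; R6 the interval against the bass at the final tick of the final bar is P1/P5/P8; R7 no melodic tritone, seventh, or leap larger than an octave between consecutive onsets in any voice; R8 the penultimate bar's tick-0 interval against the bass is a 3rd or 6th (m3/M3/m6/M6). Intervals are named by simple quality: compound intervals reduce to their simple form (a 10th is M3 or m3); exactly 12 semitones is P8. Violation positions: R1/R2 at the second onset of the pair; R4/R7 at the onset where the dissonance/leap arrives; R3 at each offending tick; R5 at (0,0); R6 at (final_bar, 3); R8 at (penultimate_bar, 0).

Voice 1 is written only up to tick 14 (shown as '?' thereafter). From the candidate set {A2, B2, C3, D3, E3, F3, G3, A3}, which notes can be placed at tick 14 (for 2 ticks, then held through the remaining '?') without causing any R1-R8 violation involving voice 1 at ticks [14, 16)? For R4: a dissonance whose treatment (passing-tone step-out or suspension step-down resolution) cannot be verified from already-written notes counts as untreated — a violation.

{A2, A3, C3, E3, F3}

A2: legal
B2: violates R4
C3: legal
D3: violates R4
E3: legal
F3: legal
G3: violates R4
A3: legal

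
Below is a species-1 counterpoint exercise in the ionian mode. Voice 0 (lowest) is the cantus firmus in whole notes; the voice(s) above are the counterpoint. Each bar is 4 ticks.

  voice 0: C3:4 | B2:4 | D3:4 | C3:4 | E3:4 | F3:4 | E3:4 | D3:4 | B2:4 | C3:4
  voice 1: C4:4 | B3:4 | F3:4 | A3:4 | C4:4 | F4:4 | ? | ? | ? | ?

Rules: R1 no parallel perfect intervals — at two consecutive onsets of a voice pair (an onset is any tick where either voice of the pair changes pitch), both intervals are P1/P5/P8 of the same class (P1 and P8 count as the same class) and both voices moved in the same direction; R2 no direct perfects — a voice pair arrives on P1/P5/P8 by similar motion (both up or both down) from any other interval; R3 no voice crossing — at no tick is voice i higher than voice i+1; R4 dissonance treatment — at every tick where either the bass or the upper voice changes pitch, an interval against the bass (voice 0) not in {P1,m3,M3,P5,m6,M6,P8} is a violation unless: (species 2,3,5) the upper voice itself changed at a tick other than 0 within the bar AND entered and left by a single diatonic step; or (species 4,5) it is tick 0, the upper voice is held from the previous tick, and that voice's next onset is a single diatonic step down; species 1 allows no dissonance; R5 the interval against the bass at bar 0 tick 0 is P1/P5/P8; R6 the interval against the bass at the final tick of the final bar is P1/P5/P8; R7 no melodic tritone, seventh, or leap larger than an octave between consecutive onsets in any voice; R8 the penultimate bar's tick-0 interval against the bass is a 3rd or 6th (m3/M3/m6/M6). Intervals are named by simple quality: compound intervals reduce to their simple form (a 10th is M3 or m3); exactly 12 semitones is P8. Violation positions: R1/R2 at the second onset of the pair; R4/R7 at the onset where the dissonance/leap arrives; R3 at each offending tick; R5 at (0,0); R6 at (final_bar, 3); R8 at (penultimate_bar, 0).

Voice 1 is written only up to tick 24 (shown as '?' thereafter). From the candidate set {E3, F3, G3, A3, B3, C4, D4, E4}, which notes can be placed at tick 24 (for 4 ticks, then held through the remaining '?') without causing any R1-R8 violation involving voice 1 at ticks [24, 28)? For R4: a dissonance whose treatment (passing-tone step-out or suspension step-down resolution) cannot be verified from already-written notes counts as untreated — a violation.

E3: violates R1,R7
F3: violates R4
G3: violates R7
A3: violates R4
B3: violates R2,R7
C4: legal
D4: violates R4
E4: violates R1

{C4}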